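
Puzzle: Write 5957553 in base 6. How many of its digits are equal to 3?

4

5957553 in base 6 is 331405133.
The digit 3 appears 4 times.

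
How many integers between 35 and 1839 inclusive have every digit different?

1120

The integers in [35, 1839] that have every digit different: 35, 36, 37, 38, 39, 40, …, 1837, 1839.
1120 qualify.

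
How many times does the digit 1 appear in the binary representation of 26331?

10

26331 in base 2 is 110011011011011.
The digit 1 appears 10 times.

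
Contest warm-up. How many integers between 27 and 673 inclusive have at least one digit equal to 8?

119

The integers in [27, 673] that have at least one digit equal to 8: 28, 38, 48, 58, 68, 78, …, 658, 668.
119 qualify.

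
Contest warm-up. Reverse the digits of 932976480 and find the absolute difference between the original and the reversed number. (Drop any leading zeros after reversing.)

848297241

Reverse of 932976480 is 84679239.
|932976480 − 84679239| = 848297241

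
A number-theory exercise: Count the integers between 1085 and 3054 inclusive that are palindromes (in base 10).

The integers in [1085, 3054] that are palindromes (in base 10): 1111, 1221, 1331, 1441, 1551, 1661, …, 2992, 3003.
20 qualify.

20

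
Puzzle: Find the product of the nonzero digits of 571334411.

5040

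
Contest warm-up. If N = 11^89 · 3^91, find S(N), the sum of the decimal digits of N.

585

11^89 · 3^91 = 12646873034355807447440088151819346293506127439281822902386160947812128842177842816193770876252083997248060640936939701153224303403406377
Sum of its 137 digits: 585.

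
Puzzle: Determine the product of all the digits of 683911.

1296

6×8×3×9×1×1 = 1296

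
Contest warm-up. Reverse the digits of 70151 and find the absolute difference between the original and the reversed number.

55044

Reverse of 70151 is 15107.
|70151 − 15107| = 55044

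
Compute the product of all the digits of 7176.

294

7×1×7×6 = 294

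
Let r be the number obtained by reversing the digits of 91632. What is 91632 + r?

Reverse of 91632 is 23619.
91632 + 23619 = 115251

115251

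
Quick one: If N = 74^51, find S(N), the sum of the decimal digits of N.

431

74^51 = 214199131839040635233999278781065638639145954194193262334275941174952043636376856413982450253824
Sum of its 96 digits: 431.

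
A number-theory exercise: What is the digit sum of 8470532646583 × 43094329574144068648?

8470532646583 × 43094329574144068648 = 365031925540394605131875074629784
Sum of its 33 digits: 142.

142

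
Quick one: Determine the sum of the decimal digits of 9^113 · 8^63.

738

9^113 · 8^63 = 529752173377280197324046610052628276375165051340827013888379186297895899371485350990567678415234202690599977518488937231021005143197995822012497715461225100605390848
Sum of its 165 digits: 738.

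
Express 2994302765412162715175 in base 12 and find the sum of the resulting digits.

2994302765412162715175 in base 12 is 945767716B7A7007A65B.
Digit sum: 9+4+5+7+6+7+7+1+6+11+7+10+7+0+0+7+10+6+5+11 = 126.

126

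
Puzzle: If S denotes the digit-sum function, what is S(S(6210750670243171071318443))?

11

First digit sum: 83.
8+3 = 11.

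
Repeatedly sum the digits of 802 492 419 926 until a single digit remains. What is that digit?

2

8+0+2+4+9+2+4+1+9+9+2+6 = 56
5+6 = 11
1+1 = 2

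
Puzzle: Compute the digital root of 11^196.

7

The digital root of n equals n mod 9 (or 9 when 9 | n), so we need 11^196 mod 9.
11^196 ≡ 7 (mod 9), so the digital root is 7.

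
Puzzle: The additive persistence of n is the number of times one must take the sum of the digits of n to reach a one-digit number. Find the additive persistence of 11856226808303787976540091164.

11856226808303787976540091164 → 127 → 10 → 1 (3 steps)

3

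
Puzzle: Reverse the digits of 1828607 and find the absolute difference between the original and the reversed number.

5239674

Reverse of 1828607 is 7068281.
|1828607 − 7068281| = 5239674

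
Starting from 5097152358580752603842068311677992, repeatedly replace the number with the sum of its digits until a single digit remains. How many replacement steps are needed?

5097152358580752603842068311677992 → 154 → 10 → 1 (3 steps)

3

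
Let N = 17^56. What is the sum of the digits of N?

307

17^56 = 803784444631904346795840040159891735261368357513214245352923986167681
Sum of its 69 digits: 307.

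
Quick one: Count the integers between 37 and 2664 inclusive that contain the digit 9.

659

The integers in [37, 2664] that contain the digit 9: 39, 49, 59, 69, 79, 89, …, 2649, 2659.
659 qualify.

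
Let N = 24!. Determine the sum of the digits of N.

81

24! = 620448401733239439360000
Sum of its 24 digits: 81.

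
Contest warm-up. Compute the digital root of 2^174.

The digital root of n equals n mod 9 (or 9 when 9 | n), so we need 2^174 mod 9.
2^174 ≡ 1 (mod 9), so the digital root is 1.

1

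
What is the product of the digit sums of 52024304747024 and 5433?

S(52024304747024) = 5+2+0+2+4+3+0+4+7+4+7+0+2+4 = 44.
S(5433) = 5+4+3+3 = 15.
44 · 15 = 660.

660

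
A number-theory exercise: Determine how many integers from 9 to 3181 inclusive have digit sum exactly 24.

The integers in [9, 3181] that have digit sum exactly 24: 699, 789, 798, 879, 888, 897, …, 2985, 2994.
46 qualify.

46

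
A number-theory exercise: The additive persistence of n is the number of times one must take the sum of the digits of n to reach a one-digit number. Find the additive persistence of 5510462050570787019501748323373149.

2

5510462050570787019501748323373149 → 132 → 6 (2 steps)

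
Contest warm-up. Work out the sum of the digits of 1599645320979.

69

1+5+9+9+6+4+5+3+2+0+9+7+9 = 69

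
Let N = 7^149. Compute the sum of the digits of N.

7^149 = 831013276260620452204646286198813023559979949959905790375366743943950979862050999366655672556315822552403944803103018213741607
Sum of its 126 digits: 571.

571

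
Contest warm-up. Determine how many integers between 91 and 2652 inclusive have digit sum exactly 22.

The integers in [91, 2652] that have digit sum exactly 22: 499, 589, 598, 679, 688, 697, …, 2587, 2596.
59 qualify.

59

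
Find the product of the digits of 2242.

32

2×2×4×2 = 32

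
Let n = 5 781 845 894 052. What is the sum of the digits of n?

66

5+7+8+1+8+4+5+8+9+4+0+5+2 = 66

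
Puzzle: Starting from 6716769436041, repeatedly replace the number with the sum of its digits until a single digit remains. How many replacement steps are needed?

6716769436041 → 60 → 6 (2 steps)

2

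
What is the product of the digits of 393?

3×9×3 = 81

81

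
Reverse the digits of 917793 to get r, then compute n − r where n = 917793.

520074

Reverse of 917793 is 397719.
917793 − 397719 = 520074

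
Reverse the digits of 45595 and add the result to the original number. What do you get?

Reverse of 45595 is 59554.
45595 + 59554 = 105149

105149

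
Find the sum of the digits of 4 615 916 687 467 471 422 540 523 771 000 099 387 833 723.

186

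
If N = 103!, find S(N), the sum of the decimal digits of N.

103! = 99029007164861804075467152545817733490901658221144924830052805546998766658416222832141441073883538492653516385977292093222882134415149891584000000000000000000000000
Sum of its 164 digits: 621.

621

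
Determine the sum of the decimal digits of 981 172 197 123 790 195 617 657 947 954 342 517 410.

179

9+8+1+1+7+2+1+9+7+1+2+3+7+9+0+1+9+5+6+1+7+6+5+7+9+4+7+9+5+4+3+4+2+5+1+7+4+1+0 = 179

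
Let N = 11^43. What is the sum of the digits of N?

164

11^43 = 602400691612421918536387328824478011400331731
Sum of its 45 digits: 164.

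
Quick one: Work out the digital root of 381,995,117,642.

3+8+1+9+9+5+1+1+7+6+4+2 = 56
5+6 = 11
1+1 = 2

2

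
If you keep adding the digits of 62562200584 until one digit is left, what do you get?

4

6+2+5+6+2+2+0+0+5+8+4 = 40
4+0 = 4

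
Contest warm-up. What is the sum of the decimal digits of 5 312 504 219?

5+3+1+2+5+0+4+2+1+9 = 32

32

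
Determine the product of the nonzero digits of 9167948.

108864

9×1×6×7×9×4×8 = 108864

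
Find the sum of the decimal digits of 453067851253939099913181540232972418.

4+5+3+0+6+7+8+5+1+2+5+3+9+3+9+0+9+9+9+1+3+1+8+1+5+4+0+2+3+2+9+7+2+4+1+8 = 158

158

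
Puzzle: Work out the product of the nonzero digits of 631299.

6×3×1×2×9×9 = 2916

2916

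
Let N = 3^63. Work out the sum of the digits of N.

153

3^63 = 1144561273430837494885949696427
Sum of its 31 digits: 153.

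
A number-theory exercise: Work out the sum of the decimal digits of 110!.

657

110! = 15882455415227429404253703127090772871724410234473563207581748318444567162948183030959960131517678520479243672638179990208521148623422266876757623911219200000000000000000000000000
Sum of its 179 digits: 657.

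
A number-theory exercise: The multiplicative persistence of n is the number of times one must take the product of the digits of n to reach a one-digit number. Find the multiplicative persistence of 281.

281 → 16 → 6 (2 steps)

2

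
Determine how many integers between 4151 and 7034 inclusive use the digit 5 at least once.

The integers in [4151, 7034] that use the digit 5 at least once: 4151, 4152, 4153, 4154, 4155, 4156, …, 7015, 7025.
1520 qualify.

1520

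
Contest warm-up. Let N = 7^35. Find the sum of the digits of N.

7^35 = 378818692265664781682717625943
Sum of its 30 digits: 157.

157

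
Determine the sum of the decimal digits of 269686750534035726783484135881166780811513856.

2+6+9+6+8+6+7+5+0+5+3+4+0+3+5+7+2+6+7+8+3+4+8+4+1+3+5+8+8+1+1+6+6+7+8+0+8+1+1+5+1+3+8+5+6 = 210

210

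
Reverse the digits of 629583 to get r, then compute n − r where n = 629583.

243657

Reverse of 629583 is 385926.
629583 − 385926 = 243657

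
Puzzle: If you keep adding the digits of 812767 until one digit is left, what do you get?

8+1+2+7+6+7 = 31
3+1 = 4

4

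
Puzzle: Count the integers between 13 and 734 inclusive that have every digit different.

The integers in [13, 734] that have every digit different: 13, 14, 15, 16, 17, 18, …, 732, 734.
539 qualify.

539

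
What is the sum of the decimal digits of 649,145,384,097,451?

6+4+9+1+4+5+3+8+4+0+9+7+4+5+1 = 70

70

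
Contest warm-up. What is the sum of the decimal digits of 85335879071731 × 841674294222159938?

164

85335879071731 × 841674294222159938 = 71825015789526778386665256512678
Sum of its 32 digits: 164.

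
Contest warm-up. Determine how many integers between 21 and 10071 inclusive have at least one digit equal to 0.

2689

The integers in [21, 10071] that have at least one digit equal to 0: 30, 40, 50, 60, 70, 80, …, 10070, 10071.
2689 qualify.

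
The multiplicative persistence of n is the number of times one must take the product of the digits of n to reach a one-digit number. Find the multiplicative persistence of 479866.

479866 → 72576 → 2940 → 0 (3 steps)

3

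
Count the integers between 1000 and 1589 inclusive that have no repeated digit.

273

The integers in [1000, 1589] that have no repeated digit: 1023, 1024, 1025, 1026, 1027, 1028, …, 1587, 1589.
273 qualify.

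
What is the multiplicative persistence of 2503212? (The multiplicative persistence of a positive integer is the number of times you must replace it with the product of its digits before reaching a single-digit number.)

1

2503212 → 0 (1 step)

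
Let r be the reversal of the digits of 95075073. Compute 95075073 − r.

58018014

Reverse of 95075073 is 37057059.
95075073 − 37057059 = 58018014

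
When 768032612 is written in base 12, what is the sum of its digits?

50

768032612 in base 12 is 195267398.
Digit sum: 1+9+5+2+6+7+3+9+8 = 50.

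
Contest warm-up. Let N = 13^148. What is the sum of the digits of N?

13^148 = 730493139235594387402340945989622245809156822109107220556107750263328225384150729599136436520147038131382886942403219105232194692327656113761247626273869203878394321
Sum of its 165 digits: 688.

688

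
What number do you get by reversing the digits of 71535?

53517

Reversing 71535 gives 53517.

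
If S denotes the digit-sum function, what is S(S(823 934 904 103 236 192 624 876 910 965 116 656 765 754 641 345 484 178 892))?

13

First digit sum: 265.
2+6+5 = 13.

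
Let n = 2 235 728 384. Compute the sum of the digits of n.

2+2+3+5+7+2+8+3+8+4 = 44

44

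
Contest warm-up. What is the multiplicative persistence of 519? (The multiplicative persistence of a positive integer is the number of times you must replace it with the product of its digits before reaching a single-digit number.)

3

519 → 45 → 20 → 0 (3 steps)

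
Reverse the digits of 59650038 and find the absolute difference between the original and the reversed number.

Reverse of 59650038 is 83005695.
|59650038 − 83005695| = 23355657

23355657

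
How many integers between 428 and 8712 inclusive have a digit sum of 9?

182

The integers in [428, 8712] that have a digit sum of 9: 432, 441, 450, 504, 513, 522, …, 8010, 8100.
182 qualify.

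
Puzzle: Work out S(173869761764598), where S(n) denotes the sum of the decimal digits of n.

87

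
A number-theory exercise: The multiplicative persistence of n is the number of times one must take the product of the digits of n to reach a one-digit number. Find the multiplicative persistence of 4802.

1

4802 → 0 (1 step)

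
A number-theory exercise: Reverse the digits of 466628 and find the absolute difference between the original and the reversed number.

Reverse of 466628 is 826664.
|466628 − 826664| = 360036

360036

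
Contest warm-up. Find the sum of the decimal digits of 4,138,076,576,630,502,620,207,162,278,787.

4+1+3+8+0+7+6+5+7+6+6+3+0+5+0+2+6+2+0+2+0+7+1+6+2+2+7+8+7+8+7 = 128

128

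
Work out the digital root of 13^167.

7

The digital root of n equals n mod 9 (or 9 when 9 | n), so we need 13^167 mod 9.
13^167 ≡ 7 (mod 9), so the digital root is 7.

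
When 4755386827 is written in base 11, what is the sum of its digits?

4755386827 in base 11 is 2020323564.
Digit sum: 2+0+2+0+3+2+3+5+6+4 = 27.

27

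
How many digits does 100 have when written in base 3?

5

100 in base 3 is 10201, which has 5 digits.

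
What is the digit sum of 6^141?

549

6^141 = 52399398790572620757964850071485835892981764632281000292535663884918080594519908885032829799212931436779667456
Sum of its 110 digits: 549.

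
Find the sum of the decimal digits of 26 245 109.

29

2+6+2+4+5+1+0+9 = 29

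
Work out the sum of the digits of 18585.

27

1+8+5+8+5 = 27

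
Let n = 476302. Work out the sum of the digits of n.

4+7+6+3+0+2 = 22

22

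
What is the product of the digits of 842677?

8×4×2×6×7×7 = 18816

18816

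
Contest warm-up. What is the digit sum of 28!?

90

28! = 304888344611713860501504000000
Sum of its 30 digits: 90.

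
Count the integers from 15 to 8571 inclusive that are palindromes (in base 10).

The integers in [15, 8571] that are palindromes (in base 10): 22, 33, 44, 55, 66, 77, …, 8448, 8558.
174 qualify.

174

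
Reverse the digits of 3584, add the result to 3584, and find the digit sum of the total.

Reversal of 3584 is 4853; 3584 + 4853 = 8437.
Digit sum of 8437: 8+4+3+7 = 22.

22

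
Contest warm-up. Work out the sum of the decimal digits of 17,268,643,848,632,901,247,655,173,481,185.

1+7+2+6+8+6+4+3+8+4+8+6+3+2+9+0+1+2+4+7+6+5+5+1+7+3+4+8+1+1+8+5 = 145

145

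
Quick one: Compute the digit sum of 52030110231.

5+2+0+3+0+1+1+0+2+3+1 = 18

18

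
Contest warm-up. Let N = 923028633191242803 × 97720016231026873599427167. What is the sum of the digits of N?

923028633191242803 × 97720016231026873599427167 = 90198373017150797137970122414553861611429101
Sum of its 44 digits: 171.

171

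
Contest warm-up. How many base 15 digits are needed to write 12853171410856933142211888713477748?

30

12853171410856933142211888713477748 in base 15 is 10136462386D160A475B2EC6C33083, which has 30 digits.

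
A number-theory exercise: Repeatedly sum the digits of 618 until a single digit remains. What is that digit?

6

6+1+8 = 15
1+5 = 6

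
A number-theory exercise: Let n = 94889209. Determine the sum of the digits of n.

49

9+4+8+8+9+2+0+9 = 49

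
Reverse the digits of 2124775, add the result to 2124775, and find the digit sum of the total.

Reversal of 2124775 is 5774212; 2124775 + 5774212 = 7898987.
Digit sum of 7898987: 7+8+9+8+9+8+7 = 56.

56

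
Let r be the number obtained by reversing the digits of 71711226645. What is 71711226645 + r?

Reverse of 71711226645 is 54662211717.
71711226645 + 54662211717 = 126373438362

126373438362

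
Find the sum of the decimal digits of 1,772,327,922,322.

1+7+7+2+3+2+7+9+2+2+3+2+2 = 49

49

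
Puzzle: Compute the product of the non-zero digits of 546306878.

5×4×6×3×6×8×7×8 = 967680

967680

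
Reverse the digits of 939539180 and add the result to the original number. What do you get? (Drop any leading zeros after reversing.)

Reverse of 939539180 is 81935939.
939539180 + 81935939 = 1021475119

1021475119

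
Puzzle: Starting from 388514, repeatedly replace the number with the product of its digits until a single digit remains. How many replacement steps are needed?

388514 → 3840 → 0 (2 steps)

2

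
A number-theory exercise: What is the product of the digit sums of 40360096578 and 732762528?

S(40360096578) = 4+0+3+6+0+0+9+6+5+7+8 = 48.
S(732762528) = 7+3+2+7+6+2+5+2+8 = 42.
48 · 42 = 2016.

2016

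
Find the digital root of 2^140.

4

The digital root of n equals n mod 9 (or 9 when 9 | n), so we need 2^140 mod 9.
2^140 ≡ 4 (mod 9), so the digital root is 4.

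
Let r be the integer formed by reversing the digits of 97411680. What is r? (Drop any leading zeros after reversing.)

8611479

Reversing 97411680 gives 8611479.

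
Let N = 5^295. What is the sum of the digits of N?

950

5^295 = 157090990889527249699064702559560820575206896399982386083569571749987368151094907406723132289194622472869874290084220112421373395533591004889840474371486830472099374862715581713246137951500713825225830078125
Sum of its 207 digits: 950.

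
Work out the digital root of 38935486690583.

5

3+8+9+3+5+4+8+6+6+9+0+5+8+3 = 77
7+7 = 14
1+4 = 5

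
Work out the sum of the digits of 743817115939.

58

7+4+3+8+1+7+1+1+5+9+3+9 = 58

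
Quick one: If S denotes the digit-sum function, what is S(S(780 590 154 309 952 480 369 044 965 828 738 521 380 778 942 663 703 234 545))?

First digit sum: 265.
2+6+5 = 13.

13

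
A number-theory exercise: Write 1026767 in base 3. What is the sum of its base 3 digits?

13

1026767 in base 3 is 1221011110102.
Digit sum: 1+2+2+1+0+1+1+1+1+0+1+0+2 = 13.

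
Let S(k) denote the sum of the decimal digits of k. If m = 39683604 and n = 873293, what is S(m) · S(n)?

S(39683604) = 3+9+6+8+3+6+0+4 = 39.
S(873293) = 8+7+3+2+9+3 = 32.
39 · 32 = 1248.

1248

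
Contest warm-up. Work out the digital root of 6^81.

The digital root of n equals n mod 9 (or 9 when 9 | n), so we need 6^81 mod 9.
6^81 ≡ 0 (mod 9), so the digital root is 9.

9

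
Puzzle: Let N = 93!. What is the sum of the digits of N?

93! = 1156772507081641574759205162306240436214753229576413535186142281213246807121467315215203289516844845303838996289387078090752000000000000000000000
Sum of its 145 digits: 513.

513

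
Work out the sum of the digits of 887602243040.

8+8+7+6+0+2+2+4+3+0+4+0 = 44

44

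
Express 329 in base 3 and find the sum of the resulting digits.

329 in base 3 is 110012.
Digit sum: 1+1+0+0+1+2 = 5.

5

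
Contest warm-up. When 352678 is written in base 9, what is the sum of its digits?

30

352678 in base 9 is 586704.
Digit sum: 5+8+6+7+0+4 = 30.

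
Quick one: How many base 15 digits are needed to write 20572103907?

9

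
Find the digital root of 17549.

1+7+5+4+9 = 26
2+6 = 8

8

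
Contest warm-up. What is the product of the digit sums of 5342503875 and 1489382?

1470

S(5342503875) = 5+3+4+2+5+0+3+8+7+5 = 42.
S(1489382) = 1+4+8+9+3+8+2 = 35.
42 · 35 = 1470.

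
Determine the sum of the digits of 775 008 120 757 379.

7+7+5+0+0+8+1+2+0+7+5+7+3+7+9 = 68

68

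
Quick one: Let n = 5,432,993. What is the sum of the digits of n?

5+4+3+2+9+9+3 = 35

35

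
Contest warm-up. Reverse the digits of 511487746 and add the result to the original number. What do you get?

Reverse of 511487746 is 647784115.
511487746 + 647784115 = 1159271861

1159271861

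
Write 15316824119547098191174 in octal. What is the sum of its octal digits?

82

15316824119547098191174 in base 8 is 3174516424413350403452506.
Digit sum: 3+1+7+4+5+1+6+4+2+4+4+1+3+3+5+0+4+0+3+4+5+2+5+0+6 = 82.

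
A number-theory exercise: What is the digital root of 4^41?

The digital root of n equals n mod 9 (or 9 when 9 | n), so we need 4^41 mod 9.
4^41 ≡ 7 (mod 9), so the digital root is 7.

7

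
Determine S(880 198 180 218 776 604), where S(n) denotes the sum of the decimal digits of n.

84

8+8+0+1+9+8+1+8+0+2+1+8+7+7+6+6+0+4 = 84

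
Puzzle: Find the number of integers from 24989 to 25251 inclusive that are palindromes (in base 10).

The integers in [24989, 25251] that are palindromes (in base 10): 25052, 25152.
2 qualify.

2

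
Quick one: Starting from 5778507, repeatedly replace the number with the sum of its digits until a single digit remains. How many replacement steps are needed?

3

5778507 → 39 → 12 → 3 (3 steps)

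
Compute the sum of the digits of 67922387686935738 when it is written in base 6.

67922387686935738 in base 6 is 3032442510050041540230.
Digit sum: 3+0+3+2+4+4+2+5+1+0+0+5+0+0+4+1+5+4+0+2+3+0 = 48.

48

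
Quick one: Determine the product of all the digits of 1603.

1×6×0×3 = 0

0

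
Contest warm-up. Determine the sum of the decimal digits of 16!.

16! = 20922789888000
Sum of its 14 digits: 63.

63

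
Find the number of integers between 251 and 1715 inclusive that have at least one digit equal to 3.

435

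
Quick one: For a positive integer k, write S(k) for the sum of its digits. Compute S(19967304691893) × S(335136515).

2400

S(19967304691893) = 1+9+9+6+7+3+0+4+6+9+1+8+9+3 = 75.
S(335136515) = 3+3+5+1+3+6+5+1+5 = 32.
75 · 32 = 2400.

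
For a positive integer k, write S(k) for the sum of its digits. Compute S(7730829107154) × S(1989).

1458

S(7730829107154) = 7+7+3+0+8+2+9+1+0+7+1+5+4 = 54.
S(1989) = 1+9+8+9 = 27.
54 · 27 = 1458.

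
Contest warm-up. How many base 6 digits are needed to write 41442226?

41442226 in base 6 is 4040130054, which has 10 digits.

10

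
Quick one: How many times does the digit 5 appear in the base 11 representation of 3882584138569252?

3882584138569252 in base 11 is A2512476050A866.
The digit 5 appears 2 times.

2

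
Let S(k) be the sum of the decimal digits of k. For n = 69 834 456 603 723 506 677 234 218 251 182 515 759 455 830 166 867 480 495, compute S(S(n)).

First digit sum: 257.
2+5+7 = 14.

14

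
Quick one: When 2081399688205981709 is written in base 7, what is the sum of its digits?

2081399688205981709 in base 7 is 3504114322006226053556.
Digit sum: 3+5+0+4+1+1+4+3+2+2+0+0+6+2+2+6+0+5+3+5+5+6 = 65.

65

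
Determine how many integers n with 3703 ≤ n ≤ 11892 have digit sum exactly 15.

456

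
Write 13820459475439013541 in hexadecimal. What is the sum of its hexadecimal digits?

13820459475439013541 in base 16 is BFCC22AB42394EA5.
Digit sum: 11+15+12+12+2+2+10+11+4+2+3+9+4+14+10+5 = 126.

126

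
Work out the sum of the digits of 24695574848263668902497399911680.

2+4+6+9+5+5+7+4+8+4+8+2+6+3+6+6+8+9+0+2+4+9+7+3+9+9+9+1+1+6+8+0 = 170

170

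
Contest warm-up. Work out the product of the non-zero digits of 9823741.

12096

9×8×2×3×7×4×1 = 12096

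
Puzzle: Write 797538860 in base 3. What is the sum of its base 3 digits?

797538860 in base 3 is 2001120201011122022.
Digit sum: 2+0+0+1+1+2+0+2+0+1+0+1+1+1+2+2+0+2+2 = 20.

20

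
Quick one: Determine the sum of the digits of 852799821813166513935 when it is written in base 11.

852799821813166513935 in base 11 is 12A424551627497236870.
Digit sum: 1+2+10+4+2+4+5+5+1+6+2+7+4+9+7+2+3+6+8+7+0 = 95.

95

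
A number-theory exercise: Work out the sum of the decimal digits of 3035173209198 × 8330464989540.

99

3035173209198 × 8330464989540 = 25284404156413705301788920
Sum of its 26 digits: 99.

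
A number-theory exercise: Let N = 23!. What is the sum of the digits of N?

23! = 25852016738884976640000
Sum of its 23 digits: 99.

99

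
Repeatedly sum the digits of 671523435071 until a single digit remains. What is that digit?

6+7+1+5+2+3+4+3+5+0+7+1 = 44
4+4 = 8
(Equivalently, 671523435071 mod 9 = 8.)

8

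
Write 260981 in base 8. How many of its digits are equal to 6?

1

260981 in base 8 is 775565.
The digit 6 appears 1 time.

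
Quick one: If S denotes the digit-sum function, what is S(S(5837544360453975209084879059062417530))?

First digit sum: 167.
1+6+7 = 14.

14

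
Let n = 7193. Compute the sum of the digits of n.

7+1+9+3 = 20

20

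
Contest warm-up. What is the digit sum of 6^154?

6^154 = 684372514226029465146988901666992229076224949729952900951214794768336887871051896367613512122126815126166485053049143296
Sum of its 120 digits: 549.

549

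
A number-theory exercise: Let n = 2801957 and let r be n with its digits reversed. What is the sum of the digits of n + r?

28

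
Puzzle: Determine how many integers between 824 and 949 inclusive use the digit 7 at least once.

22

The integers in [824, 949] that use the digit 7 at least once: 827, 837, 847, 857, 867, 870, …, 937, 947.
22 qualify.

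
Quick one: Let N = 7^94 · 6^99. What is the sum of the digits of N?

7^94 · 6^99 = 2993570905846147915310293111321408018341108340223291402483202767542385853790367643992178794170444586824692255845682438149183402257543123790131309225866952704
Sum of its 157 digits: 657.

657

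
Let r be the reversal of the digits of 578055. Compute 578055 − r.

27180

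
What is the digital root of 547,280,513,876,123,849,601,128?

2

5+4+7+2+8+0+5+1+3+8+7+6+1+2+3+8+4+9+6+0+1+1+2+8 = 101
1+0+1 = 2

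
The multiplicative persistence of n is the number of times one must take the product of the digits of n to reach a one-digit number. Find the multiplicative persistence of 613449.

613449 → 2592 → 180 → 0 (3 steps)

3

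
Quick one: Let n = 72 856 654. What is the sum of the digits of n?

43

7+2+8+5+6+6+5+4 = 43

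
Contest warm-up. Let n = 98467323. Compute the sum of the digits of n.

42

9+8+4+6+7+3+2+3 = 42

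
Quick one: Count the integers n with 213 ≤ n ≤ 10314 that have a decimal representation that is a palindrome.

The integers in [213, 10314] that have a decimal representation that is a palindrome: 222, 232, 242, 252, 262, 272, …, 10201, 10301.
172 qualify.

172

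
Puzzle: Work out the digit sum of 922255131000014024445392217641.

9+2+2+2+5+5+1+3+1+0+0+0+0+1+4+0+2+4+4+4+5+3+9+2+2+1+7+6+4+1 = 89

89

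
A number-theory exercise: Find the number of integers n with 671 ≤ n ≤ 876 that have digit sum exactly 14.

17

The integers in [671, 876] that have digit sum exactly 14: 671, 680, 707, 716, 725, 734, …, 851, 860.
17 qualify.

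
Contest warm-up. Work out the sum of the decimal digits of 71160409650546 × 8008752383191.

126

71160409650546 × 8008752383191 = 569906100377658112994372286
Sum of its 27 digits: 126.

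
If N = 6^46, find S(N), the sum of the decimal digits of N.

6^46 = 623673825204293256669089197883129856
Sum of its 36 digits: 180.

180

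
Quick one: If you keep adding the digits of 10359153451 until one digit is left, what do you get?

1

1+0+3+5+9+1+5+3+4+5+1 = 37
3+7 = 10
1+0 = 1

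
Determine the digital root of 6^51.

9

The digital root of n equals n mod 9 (or 9 when 9 | n), so we need 6^51 mod 9.
6^51 ≡ 0 (mod 9), so the digital root is 9.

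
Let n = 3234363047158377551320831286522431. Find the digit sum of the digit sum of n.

10

First digit sum: 127.
1+2+7 = 10.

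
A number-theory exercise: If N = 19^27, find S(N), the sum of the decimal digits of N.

19^27 = 33600614943460448322716069311260139
Sum of its 35 digits: 127.

127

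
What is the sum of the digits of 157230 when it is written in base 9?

22

157230 in base 9 is 258610.
Digit sum: 2+5+8+6+1+0 = 22.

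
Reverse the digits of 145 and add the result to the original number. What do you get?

Reverse of 145 is 541.
145 + 541 = 686

686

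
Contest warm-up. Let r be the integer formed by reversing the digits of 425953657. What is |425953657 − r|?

330405867

Reverse of 425953657 is 756359524.
|425953657 − 756359524| = 330405867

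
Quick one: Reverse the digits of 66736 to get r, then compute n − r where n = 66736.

2970

Reverse of 66736 is 63766.
66736 − 63766 = 2970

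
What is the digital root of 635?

5

6+3+5 = 14
1+4 = 5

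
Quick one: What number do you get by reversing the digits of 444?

Reversing 444 gives 444.

444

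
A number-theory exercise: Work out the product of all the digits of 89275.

5040

8×9×2×7×5 = 5040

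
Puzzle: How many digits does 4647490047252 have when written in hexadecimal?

11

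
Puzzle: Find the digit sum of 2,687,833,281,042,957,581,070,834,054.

120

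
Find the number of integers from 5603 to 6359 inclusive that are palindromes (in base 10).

8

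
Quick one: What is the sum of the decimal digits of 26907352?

34

2+6+9+0+7+3+5+2 = 34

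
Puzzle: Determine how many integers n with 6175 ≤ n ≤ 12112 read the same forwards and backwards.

The integers in [6175, 12112] that read the same forwards and backwards: 6226, 6336, 6446, 6556, 6666, 6776, …, 11911, 12021.
59 qualify.

59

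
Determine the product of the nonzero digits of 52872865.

5×2×8×7×2×8×6×5 = 268800

268800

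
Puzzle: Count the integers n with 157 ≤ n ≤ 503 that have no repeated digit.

The integers in [157, 503] that have no repeated digit: 157, 158, 159, 160, 162, 163, …, 502, 503.
254 qualify.

254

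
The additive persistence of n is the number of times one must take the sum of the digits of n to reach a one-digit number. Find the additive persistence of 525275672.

2

525275672 → 41 → 5 (2 steps)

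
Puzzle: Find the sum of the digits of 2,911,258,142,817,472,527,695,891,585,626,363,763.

2+9+1+1+2+5+8+1+4+2+8+1+7+4+7+2+5+2+7+6+9+5+8+9+1+5+8+5+6+2+6+3+6+3+7+6+3 = 176

176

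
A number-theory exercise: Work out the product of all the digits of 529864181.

138240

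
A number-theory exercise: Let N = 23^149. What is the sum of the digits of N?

1037

23^149 = 78967350453324866568756394974566178074374814848535785004779086541860844280661691986460729296890430457467887395596714475316005961931137891649195519888699654144508479789748353277527536593655126585165324663
Sum of its 203 digits: 1037.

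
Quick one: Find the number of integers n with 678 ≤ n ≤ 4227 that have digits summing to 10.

The integers in [678, 4227] that have digits summing to 10: 703, 712, 721, 730, 802, 811, …, 4213, 4222.
161 qualify.

161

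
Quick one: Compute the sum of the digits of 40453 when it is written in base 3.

9

40453 in base 3 is 2001111021.
Digit sum: 2+0+0+1+1+1+1+0+2+1 = 9.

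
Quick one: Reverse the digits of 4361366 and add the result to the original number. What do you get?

10993000

Reverse of 4361366 is 6631634.
4361366 + 6631634 = 10993000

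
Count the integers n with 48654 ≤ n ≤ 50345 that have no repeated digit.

The integers in [48654, 50345] that have no repeated digit: 48657, 48659, 48670, 48671, 48672, 48673, …, 50341, 50342.
532 qualify.

532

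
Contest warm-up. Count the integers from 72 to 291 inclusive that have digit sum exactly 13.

17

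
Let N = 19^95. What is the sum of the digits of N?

19^95 = 30310429509584222780856900250378474987891816698326495749294706687455340394943035990422804485156374905111232085580759135899
Sum of its 122 digits: 568.

568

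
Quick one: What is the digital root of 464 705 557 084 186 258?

4+6+4+7+0+5+5+5+7+0+8+4+1+8+6+2+5+8 = 85
8+5 = 13
1+3 = 4

4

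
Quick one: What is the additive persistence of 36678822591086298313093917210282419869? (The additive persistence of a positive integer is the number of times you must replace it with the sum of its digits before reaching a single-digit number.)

36678822591086298313093917210282419869 → 178 → 16 → 7 (3 steps)

3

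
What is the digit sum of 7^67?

268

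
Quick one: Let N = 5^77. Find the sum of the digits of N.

245

5^77 = 661744490042422139897126953655970282852649688720703125
Sum of its 54 digits: 245.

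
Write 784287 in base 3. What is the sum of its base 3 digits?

784287 in base 3 is 1110211211200.
Digit sum: 1+1+1+0+2+1+1+2+1+1+2+0+0 = 13.

13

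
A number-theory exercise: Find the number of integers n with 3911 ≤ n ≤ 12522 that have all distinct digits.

The integers in [3911, 12522] that have all distinct digits: 3912, 3914, 3915, 3916, 3917, 3918, …, 12508, 12509.
3540 qualify.

3540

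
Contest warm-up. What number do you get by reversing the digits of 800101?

101008

Reversing 800101 gives 101008.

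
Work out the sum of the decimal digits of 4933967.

41

4+9+3+3+9+6+7 = 41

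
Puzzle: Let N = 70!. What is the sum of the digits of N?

459

70! = 11978571669969891796072783721689098736458938142546425857555362864628009582789845319680000000000000000
Sum of its 101 digits: 459.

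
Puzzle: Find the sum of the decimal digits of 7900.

7+9+0+0 = 16

16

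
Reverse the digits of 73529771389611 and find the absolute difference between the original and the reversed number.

61831453597074

Reverse of 73529771389611 is 11698317792537.
|73529771389611 − 11698317792537| = 61831453597074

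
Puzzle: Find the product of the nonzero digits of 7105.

35

7×1×5 = 35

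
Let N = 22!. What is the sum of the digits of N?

72

22! = 1124000727777607680000
Sum of its 22 digits: 72.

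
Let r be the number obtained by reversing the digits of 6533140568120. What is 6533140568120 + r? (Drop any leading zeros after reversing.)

6751790981476

Reverse of 6533140568120 is 218650413356.
6533140568120 + 218650413356 = 6751790981476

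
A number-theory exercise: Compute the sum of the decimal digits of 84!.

477

84! = 3314240134565353266999387579130131288000666286242049487118846032383059131291716864129885722968716753156177920000000000000000000
Sum of its 127 digits: 477.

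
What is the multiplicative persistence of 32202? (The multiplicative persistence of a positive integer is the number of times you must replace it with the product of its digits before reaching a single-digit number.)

32202 → 0 (1 step)

1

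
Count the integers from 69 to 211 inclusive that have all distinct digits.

The integers in [69, 211] that have all distinct digits: 69, 70, 71, 72, 73, 74, …, 209, 210.
109 qualify.

109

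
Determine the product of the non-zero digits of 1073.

1×7×3 = 21

21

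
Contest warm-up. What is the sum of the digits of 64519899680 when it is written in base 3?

22

64519899680 in base 3 is 20011112111120111111002.
Digit sum: 2+0+0+1+1+1+1+2+1+1+1+1+2+0+1+1+1+1+1+1+0+0+2 = 22.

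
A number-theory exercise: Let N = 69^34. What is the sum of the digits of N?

69^34 = 331794425444415529843420415547391601011641866622666810794794521
Sum of its 63 digits: 261.

261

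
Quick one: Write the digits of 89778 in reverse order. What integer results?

Reversing 89778 gives 87798.

87798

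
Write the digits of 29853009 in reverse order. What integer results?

90035892

Reversing 29853009 gives 90035892.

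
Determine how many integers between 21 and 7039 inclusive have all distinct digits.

The integers in [21, 7039] that have all distinct digits: 21, 23, 24, 25, 26, 27, …, 7038, 7039.
3764 qualify.

3764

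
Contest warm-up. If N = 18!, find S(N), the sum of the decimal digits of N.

18! = 6402373705728000
Sum of its 16 digits: 54.

54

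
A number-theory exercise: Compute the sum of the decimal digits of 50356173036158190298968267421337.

140

5+0+3+5+6+1+7+3+0+3+6+1+5+8+1+9+0+2+9+8+9+6+8+2+6+7+4+2+1+3+3+7 = 140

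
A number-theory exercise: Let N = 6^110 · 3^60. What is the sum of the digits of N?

495

6^110 · 3^60 = 1674606703543100896010949738874583624363614441350836606851975027522306484467745517546153012753581545971125506277376
Sum of its 115 digits: 495.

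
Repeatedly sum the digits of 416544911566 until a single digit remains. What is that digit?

4+1+6+5+4+4+9+1+1+5+6+6 = 52
5+2 = 7

7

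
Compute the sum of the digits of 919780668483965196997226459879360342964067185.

246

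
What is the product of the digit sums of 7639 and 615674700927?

1350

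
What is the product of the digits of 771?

7×7×1 = 49

49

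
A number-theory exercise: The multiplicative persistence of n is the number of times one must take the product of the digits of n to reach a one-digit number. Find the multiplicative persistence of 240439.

240439 → 0 (1 step)

1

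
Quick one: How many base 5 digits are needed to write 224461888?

224461888 in base 5 is 424430240023, which has 12 digits.

12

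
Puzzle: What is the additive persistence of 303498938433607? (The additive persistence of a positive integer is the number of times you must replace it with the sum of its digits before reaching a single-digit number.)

2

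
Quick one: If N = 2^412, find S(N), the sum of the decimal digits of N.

574

2^412 = 10576895500643977583230644928524336637254474927428499508554380724390492659780981533203027367035444557561459392400373732868096
Sum of its 125 digits: 574.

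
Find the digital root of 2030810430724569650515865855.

5

2+0+3+0+8+1+0+4+3+0+7+2+4+5+6+9+6+5+0+5+1+5+8+6+5+8+5+5 = 113
1+1+3 = 5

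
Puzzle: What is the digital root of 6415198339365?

6+4+1+5+1+9+8+3+3+9+3+6+5 = 63
6+3 = 9

9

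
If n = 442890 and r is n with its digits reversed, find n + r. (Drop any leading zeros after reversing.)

Reverse of 442890 is 98244.
442890 + 98244 = 541134

541134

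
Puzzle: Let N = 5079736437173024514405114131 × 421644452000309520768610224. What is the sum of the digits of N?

228

5079736437173024514405114131 × 421644452000309520768610224 = 2141842686357824634485281609147170181700233118973475344
Sum of its 55 digits: 228.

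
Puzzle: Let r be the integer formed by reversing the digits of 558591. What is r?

Reversing 558591 gives 195855.

195855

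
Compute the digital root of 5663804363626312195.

5+6+6+3+8+0+4+3+6+3+6+2+6+3+1+2+1+9+5 = 79
7+9 = 16
1+6 = 7

7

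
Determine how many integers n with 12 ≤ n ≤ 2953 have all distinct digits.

The integers in [12, 2953] that have all distinct digits: 12, 13, 14, 15, 16, 17, …, 2951, 2953.
1711 qualify.

1711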